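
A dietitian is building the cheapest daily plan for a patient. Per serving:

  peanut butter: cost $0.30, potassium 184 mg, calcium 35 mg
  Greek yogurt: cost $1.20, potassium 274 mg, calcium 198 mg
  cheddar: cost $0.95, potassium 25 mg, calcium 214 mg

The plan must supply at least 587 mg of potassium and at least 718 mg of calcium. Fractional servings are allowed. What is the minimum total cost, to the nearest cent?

An LP optimum is at a vertex; with two nutrient constraints at most two foods are used. Check each candidate.
peanut butter only: max(587/184, 718/35) = 20.51 servings → $6.15.
Greek yogurt only: max(587/274, 718/198) = 3.626 servings → $4.35.
cheddar only: max(587/25, 718/214) = 23.48 servings → $22.31.
peanut butter + Greek yogurt: intersection lies outside the first quadrant.
peanut butter + cheddar with both tight: 2.796 servings and 2.898 servings → $3.59.
Greek yogurt + cheddar with both tight: 2.006 servings and 1.5 servings → $3.83.
Cheapest feasible corner: $3.59.

$3.59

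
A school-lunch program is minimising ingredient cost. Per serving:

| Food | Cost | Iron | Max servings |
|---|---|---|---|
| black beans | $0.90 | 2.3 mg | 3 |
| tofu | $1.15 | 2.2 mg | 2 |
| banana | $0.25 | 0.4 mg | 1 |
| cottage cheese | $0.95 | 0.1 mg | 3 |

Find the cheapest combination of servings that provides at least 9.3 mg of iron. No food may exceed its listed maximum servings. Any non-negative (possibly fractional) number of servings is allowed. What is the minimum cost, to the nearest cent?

Cost per mg of iron: black beans $0.3913, tofu $0.5227, banana $0.6250, cottage cheese $9.5000.
Take 3 servings of black beans: +6.9 mg iron for $2.70 (total $2.70, still need 2.4 mg).
Take 1.091 servings of tofu: +2.4 mg iron for $1.25 (total $3.95, still need 0.0 mg).
Greedy by cheapest-per-mg is optimal for a single linear constraint, so the minimum cost is $3.95.

$3.95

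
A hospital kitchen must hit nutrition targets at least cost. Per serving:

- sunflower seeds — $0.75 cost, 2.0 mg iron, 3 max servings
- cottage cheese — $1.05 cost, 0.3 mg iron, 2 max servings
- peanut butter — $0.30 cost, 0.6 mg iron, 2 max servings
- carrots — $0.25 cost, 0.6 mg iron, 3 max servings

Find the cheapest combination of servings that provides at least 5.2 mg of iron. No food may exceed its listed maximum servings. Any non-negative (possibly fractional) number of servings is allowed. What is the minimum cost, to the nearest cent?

$1.95

Cost per mg of iron: sunflower seeds $0.3750, carrots $0.4167, peanut butter $0.5000, cottage cheese $3.5000.
Take 2.6 servings of sunflower seeds: +5.2 mg iron for $1.95 (total $1.95, still need 0.0 mg).
Greedy by cheapest-per-mg is optimal for a single linear constraint, so the minimum cost is $1.95.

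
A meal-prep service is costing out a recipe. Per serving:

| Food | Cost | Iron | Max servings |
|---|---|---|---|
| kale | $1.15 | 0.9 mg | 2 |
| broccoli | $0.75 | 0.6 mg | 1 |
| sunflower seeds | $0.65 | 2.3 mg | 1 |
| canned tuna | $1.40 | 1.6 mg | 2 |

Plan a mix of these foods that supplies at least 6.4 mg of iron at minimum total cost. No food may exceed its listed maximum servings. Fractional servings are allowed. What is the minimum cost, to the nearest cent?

Cost per mg of iron: sunflower seeds $0.2826, canned tuna $0.8750, broccoli $1.2500, kale $1.2778.
Take 1 serving of sunflower seeds: +2.3 mg iron for $0.65 (total $0.65, still need 4.1 mg).
Take 2 servings of canned tuna: +3.2 mg iron for $2.80 (total $3.45, still need 0.9 mg).
Take 1 serving of broccoli: +0.6 mg iron for $0.75 (total $4.20, still need 0.3 mg).
Take 0.3333 servings of kale: +0.3 mg iron for $0.38 (total $4.58, still need 0.0 mg).
Filling from the cheapest source first is optimal under one linear minimum: $4.58.

$4.58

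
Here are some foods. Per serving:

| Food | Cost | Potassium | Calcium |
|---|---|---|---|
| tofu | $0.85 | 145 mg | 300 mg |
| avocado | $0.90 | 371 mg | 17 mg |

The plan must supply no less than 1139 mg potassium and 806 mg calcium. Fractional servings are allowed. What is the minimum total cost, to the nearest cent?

Two binding constraints pin down two serving amounts, so the optimal mix uses at most two foods. The candidates are each food alone (scaled to the tighter of potassium/calcium) and each pair with both constraints tight.
tofu only: max(1139/145, 806/300) = 7.855 servings → $6.68.
avocado only: max(1139/371, 806/17) = 47.41 servings → $42.67.
tofu + avocado with both tight: 2.57 servings and 2.066 servings → $4.04.
The minimum over all feasible corners is $4.04.

$4.04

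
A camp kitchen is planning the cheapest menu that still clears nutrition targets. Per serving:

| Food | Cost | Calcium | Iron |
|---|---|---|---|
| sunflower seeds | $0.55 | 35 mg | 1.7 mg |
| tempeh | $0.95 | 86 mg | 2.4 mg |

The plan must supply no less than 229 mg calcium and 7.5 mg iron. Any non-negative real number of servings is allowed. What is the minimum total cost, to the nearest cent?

sunflower seeds only: max(229/35, 7.5/1.7) = 6.543 servings → $3.60.
tempeh only: max(229/86, 7.5/2.4) = 3.125 servings → $2.97.
sunflower seeds + tempeh with both tight: 1.534 servings and 2.039 servings → $2.78.
The minimum over all feasible corners is $2.78.

$2.78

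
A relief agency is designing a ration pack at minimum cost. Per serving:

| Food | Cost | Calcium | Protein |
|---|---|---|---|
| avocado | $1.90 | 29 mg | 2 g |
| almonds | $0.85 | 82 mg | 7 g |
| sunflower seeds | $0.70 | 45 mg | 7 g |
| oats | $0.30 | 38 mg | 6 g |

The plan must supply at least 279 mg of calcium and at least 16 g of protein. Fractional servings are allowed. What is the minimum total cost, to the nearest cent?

The cheapest plan sits at a corner of the feasible region — with two constraints it uses at most two foods.
avocado only: max(279/29, 16/2) = 9.621 servings → $18.28.
almonds only: max(279/82, 16/7) = 3.402 servings → $2.89.
sunflower seeds only: max(279/45, 16/7) = 6.2 servings → $4.34.
oats only: max(279/38, 16/6) = 7.342 servings → $2.20.
avocado + almonds: intersection lies outside the first quadrant.
avocado + sunflower seeds: intersection lies outside the first quadrant.
avocado + oats with both targets exact would need a negative amount; discard.
almonds + sunflower seeds with both targets exact would need a negative amount; discard.
almonds + oats: the both-tight solution has a negative serving — not a feasible corner.
sunflower seeds + oats: the both-tight solution has a negative serving — not a feasible corner.
Cheapest feasible corner: $2.20.

$2.20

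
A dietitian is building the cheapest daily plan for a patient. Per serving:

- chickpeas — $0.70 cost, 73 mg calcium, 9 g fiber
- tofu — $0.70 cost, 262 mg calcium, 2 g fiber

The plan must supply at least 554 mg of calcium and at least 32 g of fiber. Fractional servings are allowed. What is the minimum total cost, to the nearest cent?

This is a tiny linear program; its minimum lies at a vertex of the feasible set. List the vertices and price them.
chickpeas only: max(554/73, 32/9) = 7.589 servings → $5.31.
tofu only: max(554/262, 32/2) = 16 servings → $11.20.
chickpeas + tofu with both tight: 3.289 servings and 1.198 servings → $3.14.
The minimum over all feasible corners is $3.14.

$3.14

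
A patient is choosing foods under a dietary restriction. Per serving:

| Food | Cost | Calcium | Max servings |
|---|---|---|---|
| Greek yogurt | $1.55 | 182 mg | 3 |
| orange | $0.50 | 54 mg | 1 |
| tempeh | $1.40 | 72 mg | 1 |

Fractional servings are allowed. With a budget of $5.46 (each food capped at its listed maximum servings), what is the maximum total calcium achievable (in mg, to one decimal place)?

Calcium per dollar: Greek yogurt 117.4, orange 108, tempeh 51.43.
Take 3 servings of Greek yogurt: spends $4.65, +546.0 mg calcium (running total 546.0 mg).
Take 1 serving of orange: spends $0.50, +54.0 mg calcium (running total 600.0 mg).
Take 0.2214 servings of tempeh: spends $0.31, +15.9 mg calcium (running total 615.9 mg).
Filling greedily by calcium-per-dollar is optimal for one linear limit, giving 615.9 mg.

615.9 mg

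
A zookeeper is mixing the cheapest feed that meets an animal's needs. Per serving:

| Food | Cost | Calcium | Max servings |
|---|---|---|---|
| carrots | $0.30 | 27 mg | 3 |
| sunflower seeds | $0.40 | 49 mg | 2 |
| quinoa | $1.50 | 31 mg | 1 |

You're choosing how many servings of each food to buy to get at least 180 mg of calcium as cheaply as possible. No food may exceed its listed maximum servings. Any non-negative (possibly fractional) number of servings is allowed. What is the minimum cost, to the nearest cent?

Cost per mg of calcium: sunflower seeds $0.0082, carrots $0.0111, quinoa $0.0484.
Take 2 servings of sunflower seeds: +98.0 mg calcium for $0.80 (total $0.80, still need 82.0 mg).
Take 3 servings of carrots: +81.0 mg calcium for $0.90 (total $1.70, still need 1.0 mg).
Take 0.03226 servings of quinoa: +1.0 mg calcium for $0.05 (total $1.75, still need 0.0 mg).
Filling from the cheapest source first is optimal under one linear minimum: $1.75.

$1.75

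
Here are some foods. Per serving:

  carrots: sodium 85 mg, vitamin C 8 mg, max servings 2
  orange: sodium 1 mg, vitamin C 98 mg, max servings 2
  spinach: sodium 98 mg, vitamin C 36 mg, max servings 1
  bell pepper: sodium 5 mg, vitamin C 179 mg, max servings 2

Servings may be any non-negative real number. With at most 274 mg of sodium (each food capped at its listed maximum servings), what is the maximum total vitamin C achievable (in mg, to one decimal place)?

Vitamin C per mg sodium: orange 98, bell pepper 35.8, spinach 0.3673, carrots 0.09412.
Take 2 servings of orange: uses 2 mg sodium, +196.0 mg vitamin C (running total 196.0 mg).
Take 2 servings of bell pepper: uses 10 mg sodium, +358.0 mg vitamin C (running total 554.0 mg).
Take 1 serving of spinach: uses 98 mg sodium, +36.0 mg vitamin C (running total 590.0 mg).
Take 1.929 servings of carrots: uses 164 mg sodium, +15.4 mg vitamin C (running total 605.4 mg).
Greedy by best ratio exhausts the sodium allowance optimally: 605.4 mg.

605.4 mg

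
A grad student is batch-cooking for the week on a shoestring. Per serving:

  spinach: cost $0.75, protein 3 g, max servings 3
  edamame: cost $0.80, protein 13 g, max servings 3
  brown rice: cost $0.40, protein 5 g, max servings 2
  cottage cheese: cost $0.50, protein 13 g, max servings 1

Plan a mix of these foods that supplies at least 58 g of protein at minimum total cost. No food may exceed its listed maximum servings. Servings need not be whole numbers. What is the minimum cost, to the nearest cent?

Cost per g of protein: cottage cheese $0.0385, edamame $0.0615, brown rice $0.0800, spinach $0.2500.
Take 1 serving of cottage cheese: +13.0 g protein for $0.50 (total $0.50, still need 45.0 g).
Take 3 servings of edamame: +39.0 g protein for $2.40 (total $2.90, still need 6.0 g).
Take 1.2 servings of brown rice: +6.0 g protein for $0.48 (total $3.38, still need 0.0 g).
Filling from the cheapest source first is optimal under one linear minimum: $3.38.

$3.38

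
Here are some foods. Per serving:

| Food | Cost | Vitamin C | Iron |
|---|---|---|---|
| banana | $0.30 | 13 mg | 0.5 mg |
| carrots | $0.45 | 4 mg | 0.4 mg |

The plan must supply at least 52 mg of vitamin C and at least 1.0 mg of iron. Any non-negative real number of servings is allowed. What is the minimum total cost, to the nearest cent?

$1.20

Two binding constraints pin down two serving amounts, so the optimal mix uses at most two foods. The candidates are each food alone (scaled to the tighter of vitamin C/iron) and each pair with both constraints tight.
banana only: max(52/13, 1.0/0.5) = 4 servings → $1.20.
carrots only: max(52/4, 1.0/0.4) = 13 servings → $5.85.
banana + carrots: the both-tight solution has a negative serving — not a feasible corner.
So the least-cost plan costs $1.20.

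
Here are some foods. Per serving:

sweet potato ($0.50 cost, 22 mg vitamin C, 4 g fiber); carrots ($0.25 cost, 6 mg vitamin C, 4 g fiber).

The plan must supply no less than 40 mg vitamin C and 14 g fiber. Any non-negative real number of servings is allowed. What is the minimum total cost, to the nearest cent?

$1.17

This is a tiny linear program; its minimum lies at a vertex of the feasible set. List the vertices and price them.
sweet potato only: max(40/22, 14/4) = 3.5 servings → $1.75.
carrots only: max(40/6, 14/4) = 6.667 servings → $1.67.
sweet potato + carrots with both tight: 1.188 servings and 2.312 servings → $1.17.
Cheapest feasible corner: $1.17.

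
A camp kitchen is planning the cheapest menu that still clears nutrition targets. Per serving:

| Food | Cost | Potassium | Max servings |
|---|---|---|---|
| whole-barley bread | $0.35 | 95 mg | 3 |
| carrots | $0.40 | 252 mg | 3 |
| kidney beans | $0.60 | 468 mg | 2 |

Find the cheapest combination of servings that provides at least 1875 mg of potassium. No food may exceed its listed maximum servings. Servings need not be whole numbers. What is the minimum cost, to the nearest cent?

Cost per mg of potassium: kidney beans $0.0013, carrots $0.0016, whole-barley bread $0.0037.
Take 2 servings of kidney beans: +936.0 mg potassium for $1.20 (total $1.20, still need 939.0 mg).
Take 3 servings of carrots: +756.0 mg potassium for $1.20 (total $2.40, still need 183.0 mg).
Take 1.926 servings of whole-barley bread: +183.0 mg potassium for $0.67 (total $3.07, still need 0.0 mg).
Filling from the cheapest source first is optimal under one linear minimum: $3.07.

$3.07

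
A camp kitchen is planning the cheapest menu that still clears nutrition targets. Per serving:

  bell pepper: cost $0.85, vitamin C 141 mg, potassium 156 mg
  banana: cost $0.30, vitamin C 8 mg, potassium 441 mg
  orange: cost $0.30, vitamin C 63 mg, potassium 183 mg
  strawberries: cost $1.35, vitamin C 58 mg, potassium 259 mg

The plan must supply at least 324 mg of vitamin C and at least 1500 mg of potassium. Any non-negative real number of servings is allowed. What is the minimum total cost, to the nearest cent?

bell pepper only: max(324/141, 1500/156) = 9.615 servings → $8.17.
banana only: max(324/8, 1500/441) = 40.5 servings → $12.15.
orange only: max(324/63, 1500/183) = 8.197 servings → $2.46.
strawberries only: max(324/58, 1500/259) = 5.792 servings → $7.82.
bell pepper + banana with both tight: 2.148 servings and 2.642 servings → $2.62.
bell pepper + orange with both targets exact would need a negative amount; discard.
bell pepper + strawberries with both targets exact would need a negative amount; discard.
banana + orange with both tight: 1.338 servings and 4.973 servings → $1.89.
banana + strawberries with both tight: 0.1312 servings and 5.568 servings → $7.56.
orange + strawberries: the both-tight solution has a negative serving — not a feasible corner.
Cheapest feasible corner: $1.89.

$1.89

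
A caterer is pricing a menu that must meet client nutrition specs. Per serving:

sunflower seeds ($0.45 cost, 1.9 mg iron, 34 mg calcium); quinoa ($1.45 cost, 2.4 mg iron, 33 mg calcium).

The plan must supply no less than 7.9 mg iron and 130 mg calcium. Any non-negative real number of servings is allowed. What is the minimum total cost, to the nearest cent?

At the optimum either one food covers both requirements or two foods hit both targets exactly; no other combination can be cheaper.
sunflower seeds only: max(7.9/1.9, 130/34) = 4.158 servings → $1.87.
quinoa only: max(7.9/2.4, 130/33) = 3.939 servings → $5.71.
sunflower seeds + quinoa with both tight: 2.714 servings and 1.143 servings → $2.88.
Cheapest feasible corner: $1.87.

$1.87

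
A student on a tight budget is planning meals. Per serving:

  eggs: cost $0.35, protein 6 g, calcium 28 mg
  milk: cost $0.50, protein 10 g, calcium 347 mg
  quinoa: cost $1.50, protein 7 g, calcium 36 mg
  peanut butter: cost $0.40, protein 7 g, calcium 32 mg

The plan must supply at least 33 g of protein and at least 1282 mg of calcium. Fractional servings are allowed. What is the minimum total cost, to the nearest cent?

eggs only: max(33/6, 1282/28) = 45.79 servings → $16.02.
milk only: max(33/10, 1282/347) = 3.695 servings → $1.85.
quinoa only: max(33/7, 1282/36) = 35.61 servings → $53.42.
peanut butter only: max(33/7, 1282/32) = 40.06 servings → $16.02.
eggs + milk with both targets exact would need a negative amount; discard.
eggs + quinoa: the both-tight solution has a negative serving — not a feasible corner.
eggs + peanut butter with both targets exact would need a negative amount; discard.
milk + quinoa: the both-tight solution has a negative serving — not a feasible corner.
milk + peanut butter: intersection lies outside the first quadrant.
quinoa + peanut butter: intersection lies outside the first quadrant.
Cheapest feasible corner: $1.85.

$1.85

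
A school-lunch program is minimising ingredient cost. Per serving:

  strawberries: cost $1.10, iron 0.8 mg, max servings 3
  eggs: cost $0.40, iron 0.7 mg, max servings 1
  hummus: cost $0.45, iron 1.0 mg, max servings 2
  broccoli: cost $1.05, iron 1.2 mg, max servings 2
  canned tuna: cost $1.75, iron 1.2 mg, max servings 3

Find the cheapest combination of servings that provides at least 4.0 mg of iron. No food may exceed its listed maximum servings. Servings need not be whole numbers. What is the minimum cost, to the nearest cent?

$2.44

Cost per mg of iron: hummus $0.4500, eggs $0.5714, broccoli $0.8750, strawberries $1.3750, canned tuna $1.4583.
Take 2 servings of hummus: +2.0 mg iron for $0.90 (total $0.90, still need 2.0 mg).
Take 1 serving of eggs: +0.7 mg iron for $0.40 (total $1.30, still need 1.3 mg).
Take 1.083 servings of broccoli: +1.3 mg iron for $1.14 (total $2.44, still need 0.0 mg).
Greedy by cheapest-per-mg is optimal for a single linear constraint, so the minimum cost is $2.44.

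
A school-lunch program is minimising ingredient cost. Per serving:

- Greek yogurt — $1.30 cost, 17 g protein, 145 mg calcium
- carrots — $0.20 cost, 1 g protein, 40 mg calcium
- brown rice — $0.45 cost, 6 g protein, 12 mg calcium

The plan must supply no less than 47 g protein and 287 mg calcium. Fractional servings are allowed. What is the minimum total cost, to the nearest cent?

$3.57

An LP optimum is at a vertex; with two nutrient constraints at most two foods are used. Check each candidate.
Greek yogurt only: max(47/17, 287/145) = 2.765 servings → $3.59.
carrots only: max(47/1, 287/40) = 47 servings → $9.40.
brown rice only: max(47/6, 287/12) = 23.92 servings → $10.76.
Greek yogurt + carrots with both targets exact would need a negative amount; discard.
Greek yogurt + brown rice with both tight: 1.739 servings and 2.907 servings → $3.57.
carrots + brown rice with both tight: 5.079 servings and 6.987 servings → $4.16.
Cheapest feasible corner: $3.57.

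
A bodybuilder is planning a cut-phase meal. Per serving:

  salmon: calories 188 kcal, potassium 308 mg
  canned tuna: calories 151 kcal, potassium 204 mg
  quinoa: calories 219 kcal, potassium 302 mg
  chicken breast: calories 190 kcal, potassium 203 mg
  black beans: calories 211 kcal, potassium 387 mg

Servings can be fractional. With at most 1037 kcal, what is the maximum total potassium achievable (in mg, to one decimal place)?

1902.0 mg

Potassium per kcal: black beans 1.834, salmon 1.638, quinoa 1.379, canned tuna 1.351, chicken breast 1.068.
With no serving limits, spend the whole calories allowance on black beans: 1037 kcal / 211 kcal × 387 mg = 1902.0 mg.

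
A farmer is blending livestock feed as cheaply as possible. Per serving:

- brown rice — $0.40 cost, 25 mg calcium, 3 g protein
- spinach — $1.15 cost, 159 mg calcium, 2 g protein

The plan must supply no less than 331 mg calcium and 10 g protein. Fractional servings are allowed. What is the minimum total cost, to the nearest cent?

Compare the cost at each extreme point of the feasible region.
brown rice only: max(331/25, 10/3) = 13.24 servings → $5.30.
spinach only: max(331/159, 10/2) = 5 servings → $5.75.
brown rice + spinach with both tight: 2.173 servings and 1.74 servings → $2.87.
The minimum over all feasible corners is $2.87.

$2.87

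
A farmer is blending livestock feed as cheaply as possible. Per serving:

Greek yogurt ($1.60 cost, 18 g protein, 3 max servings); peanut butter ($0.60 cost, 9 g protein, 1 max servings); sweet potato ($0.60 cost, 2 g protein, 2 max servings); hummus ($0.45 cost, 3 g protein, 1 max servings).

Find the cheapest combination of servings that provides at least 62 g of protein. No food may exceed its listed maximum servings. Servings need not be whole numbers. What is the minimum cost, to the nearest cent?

Cost per g of protein: peanut butter $0.0667, Greek yogurt $0.0889, hummus $0.1500, sweet potato $0.3000.
Take 1 serving of peanut butter: +9.0 g protein for $0.60 (total $0.60, still need 53.0 g).
Take 2.944 servings of Greek yogurt: +53.0 g protein for $4.71 (total $5.31, still need 0.0 g).
Filling from the cheapest source first is optimal under one linear minimum: $5.31.

$5.31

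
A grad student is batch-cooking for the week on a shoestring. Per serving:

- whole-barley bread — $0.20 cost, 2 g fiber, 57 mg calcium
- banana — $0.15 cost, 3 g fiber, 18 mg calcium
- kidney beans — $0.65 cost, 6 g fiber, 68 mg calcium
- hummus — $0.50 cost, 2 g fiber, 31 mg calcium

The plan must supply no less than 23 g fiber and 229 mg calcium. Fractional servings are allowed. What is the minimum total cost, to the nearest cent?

$1.35

A basic optimal solution has at most two foods positive. Try each food alone and each pair with both targets met exactly.
whole-barley bread only: max(23/2, 229/57) = 11.5 servings → $2.30.
banana only: max(23/3, 229/18) = 12.72 servings → $1.91.
kidney beans only: max(23/6, 229/68) = 3.833 servings → $2.49.
hummus only: max(23/2, 229/31) = 11.5 servings → $5.75.
whole-barley bread + banana with both tight: 2.022 servings and 6.319 servings → $1.35.
whole-barley bread + kidney beans with both targets exact would need a negative amount; discard.
whole-barley bread + hummus: intersection lies outside the first quadrant.
banana + kidney beans with both tight: 1.979 servings and 2.844 servings → $2.15.
banana + hummus with both tight: 4.474 servings and 4.789 servings → $3.07.
kidney beans + hummus with both targets exact would need a negative amount; discard.
The minimum over all feasible corners is $1.35.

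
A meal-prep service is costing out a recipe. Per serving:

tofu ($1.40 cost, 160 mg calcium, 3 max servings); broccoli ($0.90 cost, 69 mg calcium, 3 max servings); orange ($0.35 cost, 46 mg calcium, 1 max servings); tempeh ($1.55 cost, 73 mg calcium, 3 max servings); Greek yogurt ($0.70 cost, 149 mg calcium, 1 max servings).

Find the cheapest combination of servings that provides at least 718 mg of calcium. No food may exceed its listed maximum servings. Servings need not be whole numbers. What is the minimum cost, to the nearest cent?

Cost per mg of calcium: Greek yogurt $0.0047, orange $0.0076, tofu $0.0088, broccoli $0.0130, tempeh $0.0212.
Take 1 serving of Greek yogurt: +149.0 mg calcium for $0.70 (total $0.70, still need 569.0 mg).
Take 1 serving of orange: +46.0 mg calcium for $0.35 (total $1.05, still need 523.0 mg).
Take 3 servings of tofu: +480.0 mg calcium for $4.20 (total $5.25, still need 43.0 mg).
Take 0.6232 servings of broccoli: +43.0 mg calcium for $0.56 (total $5.81, still need 0.0 mg).
Filling from the cheapest source first is optimal under one linear minimum: $5.81.

$5.81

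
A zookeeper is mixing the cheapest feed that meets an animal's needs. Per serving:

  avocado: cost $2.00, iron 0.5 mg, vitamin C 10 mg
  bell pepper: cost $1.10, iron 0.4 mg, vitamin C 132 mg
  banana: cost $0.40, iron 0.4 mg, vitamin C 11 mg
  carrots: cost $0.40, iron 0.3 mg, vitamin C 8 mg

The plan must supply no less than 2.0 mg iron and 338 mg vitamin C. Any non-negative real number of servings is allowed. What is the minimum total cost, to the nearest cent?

$3.64

avocado only: max(2.0/0.5, 338/10) = 33.8 servings → $67.60.
bell pepper only: max(2.0/0.4, 338/132) = 5 servings → $5.50.
banana only: max(2.0/0.4, 338/11) = 30.73 servings → $12.29.
carrots only: max(2.0/0.3, 338/8) = 42.25 servings → $16.90.
avocado + bell pepper with both tight: 2.077 servings and 2.403 servings → $6.80.
avocado + banana: the both-tight solution has a negative serving — not a feasible corner.
avocado + carrots: the both-tight solution has a negative serving — not a feasible corner.
bell pepper + banana with both tight: 2.339 servings and 2.661 servings → $3.64.
bell pepper + carrots with both tight: 2.346 servings and 3.538 servings → $4.00.
banana + carrots: the both-tight solution has a negative serving — not a feasible corner.
The minimum over all feasible corners is $3.64.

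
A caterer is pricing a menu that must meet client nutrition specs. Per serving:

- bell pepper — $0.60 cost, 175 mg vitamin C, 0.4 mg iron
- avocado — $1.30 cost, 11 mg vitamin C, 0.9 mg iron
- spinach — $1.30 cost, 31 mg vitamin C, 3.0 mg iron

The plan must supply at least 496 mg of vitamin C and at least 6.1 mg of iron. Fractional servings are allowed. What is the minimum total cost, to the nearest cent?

$3.72

Minimising a linear cost over {vitamin C ≥ 496, iron ≥ 6.1, servings ≥ 0} — the optimum is at a vertex, using one or two foods.
bell pepper only: max(496/175, 6.1/0.4) = 15.25 servings → $9.15.
avocado only: max(496/11, 6.1/0.9) = 45.09 servings → $58.62.
spinach only: max(496/31, 6.1/3.0) = 16 servings → $20.80.
bell pepper + avocado with both tight: 2.477 servings and 5.677 servings → $8.87.
bell pepper + spinach with both tight: 2.534 servings and 1.695 servings → $3.72.
avocado + spinach: intersection lies outside the first quadrant.
The minimum over all feasible corners is $3.72.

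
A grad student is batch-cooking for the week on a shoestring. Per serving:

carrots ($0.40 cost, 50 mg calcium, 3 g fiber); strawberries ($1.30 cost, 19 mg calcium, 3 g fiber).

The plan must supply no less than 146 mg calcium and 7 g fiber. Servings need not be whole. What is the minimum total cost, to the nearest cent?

Minimising a linear cost over {calcium ≥ 146, fiber ≥ 7, servings ≥ 0} — the optimum is at a vertex, using one or two foods.
carrots only: max(146/50, 7/3) = 2.92 servings → $1.17.
strawberries only: max(146/19, 7/3) = 7.684 servings → $9.99.
carrots + strawberries: intersection lies outside the first quadrant.
Cheapest feasible corner: $1.17.

$1.17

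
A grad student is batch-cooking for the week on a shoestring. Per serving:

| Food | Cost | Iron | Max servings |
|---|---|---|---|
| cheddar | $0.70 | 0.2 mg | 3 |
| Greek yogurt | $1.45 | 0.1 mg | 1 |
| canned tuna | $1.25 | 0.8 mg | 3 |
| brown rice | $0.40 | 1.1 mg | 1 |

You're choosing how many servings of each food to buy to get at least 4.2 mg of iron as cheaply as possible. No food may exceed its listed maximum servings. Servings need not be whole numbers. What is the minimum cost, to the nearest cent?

$7.70

Cost per mg of iron: brown rice $0.3636, canned tuna $1.5625, cheddar $3.5000, Greek yogurt $14.5000.
Take 1 serving of brown rice: +1.1 mg iron for $0.40 (total $0.40, still need 3.1 mg).
Take 3 servings of canned tuna: +2.4 mg iron for $3.75 (total $4.15, still need 0.7 mg).
Take 3 servings of cheddar: +0.6 mg iron for $2.10 (total $6.25, still need 0.1 mg).
Take 1 serving of Greek yogurt: +0.1 mg iron for $1.45 (total $7.70, still need 0.0 mg).
Greedy by cheapest-per-mg is optimal for a single linear constraint, so the minimum cost is $7.70.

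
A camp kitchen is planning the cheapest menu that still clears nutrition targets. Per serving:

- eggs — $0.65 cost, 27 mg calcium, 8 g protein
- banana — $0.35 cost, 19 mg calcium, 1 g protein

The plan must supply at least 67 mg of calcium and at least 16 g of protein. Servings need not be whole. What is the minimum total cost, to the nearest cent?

An LP optimum is at a vertex; with two nutrient constraints at most two foods are used. Check each candidate.
eggs only: max(67/27, 16/8) = 2.481 servings → $1.61.
banana only: max(67/19, 16/1) = 16 servings → $5.60.
eggs + banana with both tight: 1.896 servings and 0.832 servings → $1.52.
So the least-cost plan costs $1.52.

$1.52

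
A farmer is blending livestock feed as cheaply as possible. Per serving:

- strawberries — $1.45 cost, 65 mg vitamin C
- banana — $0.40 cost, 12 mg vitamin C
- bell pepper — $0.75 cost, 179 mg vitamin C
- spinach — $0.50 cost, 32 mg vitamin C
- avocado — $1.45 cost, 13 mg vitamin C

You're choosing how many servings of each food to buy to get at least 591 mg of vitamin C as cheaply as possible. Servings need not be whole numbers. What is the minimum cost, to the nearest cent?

$2.48

Cost per mg of vitamin C: bell pepper $0.0042, spinach $0.0156, strawberries $0.0223, banana $0.0333, avocado $0.1115.
With no serving limits, use only bell pepper: 591 mg / 179 mg = 3.302 servings × $0.75 = $2.48.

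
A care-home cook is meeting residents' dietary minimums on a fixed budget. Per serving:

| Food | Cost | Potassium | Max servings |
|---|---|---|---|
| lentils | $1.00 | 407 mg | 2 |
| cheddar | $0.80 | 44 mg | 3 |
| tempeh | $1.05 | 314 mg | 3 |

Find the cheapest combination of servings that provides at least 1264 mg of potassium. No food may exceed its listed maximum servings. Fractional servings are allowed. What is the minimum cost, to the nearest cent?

Cost per mg of potassium: lentils $0.0025, tempeh $0.0033, cheddar $0.0182.
Take 2 servings of lentils: +814.0 mg potassium for $2.00 (total $2.00, still need 450.0 mg).
Take 1.433 servings of tempeh: +450.0 mg potassium for $1.50 (total $3.50, still need 0.0 mg).
Greedy by cheapest-per-mg is optimal for a single linear constraint, so the minimum cost is $3.50.

$3.50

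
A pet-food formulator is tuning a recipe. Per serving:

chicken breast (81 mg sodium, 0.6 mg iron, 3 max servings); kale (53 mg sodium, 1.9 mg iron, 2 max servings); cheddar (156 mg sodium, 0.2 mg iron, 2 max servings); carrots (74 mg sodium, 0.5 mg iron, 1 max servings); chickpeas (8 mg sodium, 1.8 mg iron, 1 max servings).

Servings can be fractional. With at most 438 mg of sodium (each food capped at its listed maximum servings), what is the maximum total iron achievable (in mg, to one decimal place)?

7.9 mg

Iron per mg sodium: chickpeas 0.225, kale 0.03585, chicken breast 0.007407, carrots 0.006757, cheddar 0.001282.
Take 1 serving of chickpeas: uses 8 mg sodium, +1.8 mg iron (running total 1.8 mg).
Take 2 servings of kale: uses 106 mg sodium, +3.8 mg iron (running total 5.6 mg).
Take 3 servings of chicken breast: uses 243 mg sodium, +1.8 mg iron (running total 7.4 mg).
Take 1 serving of carrots: uses 74 mg sodium, +0.5 mg iron (running total 7.9 mg).
Take 0.04487 servings of cheddar: uses 7 mg sodium, +0.0 mg iron (running total 7.9 mg).
Filling greedily by iron-per-mg sodium is optimal for one linear limit, giving 7.9 mg.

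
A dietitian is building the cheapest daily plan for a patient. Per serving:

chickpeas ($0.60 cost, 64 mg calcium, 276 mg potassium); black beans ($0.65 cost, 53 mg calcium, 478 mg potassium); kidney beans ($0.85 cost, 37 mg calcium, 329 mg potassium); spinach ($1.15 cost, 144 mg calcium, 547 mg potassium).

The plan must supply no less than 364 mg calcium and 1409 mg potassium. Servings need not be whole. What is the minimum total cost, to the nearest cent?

$2.93

A basic optimal solution has at most two foods positive. Try each food alone and each pair with both targets met exactly.
chickpeas only: max(364/64, 1409/276) = 5.688 servings → $3.41.
black beans only: max(364/53, 1409/478) = 6.868 servings → $4.46.
kidney beans only: max(364/37, 1409/329) = 9.838 servings → $8.36.
spinach only: max(364/144, 1409/547) = 2.576 servings → $2.96.
chickpeas + black beans: the both-tight solution has a negative serving — not a feasible corner.
chickpeas + kidney beans: intersection lies outside the first quadrant.
chickpeas + spinach with both tight: 0.7998 servings and 2.172 servings → $2.98.
black beans + kidney beans: the both-tight solution has a negative serving — not a feasible corner.
black beans + spinach with both tight: 0.09508 servings and 2.493 servings → $2.93.
kidney beans + spinach with both tight: 0.1396 servings and 2.492 servings → $2.98.
The minimum over all feasible corners is $2.93.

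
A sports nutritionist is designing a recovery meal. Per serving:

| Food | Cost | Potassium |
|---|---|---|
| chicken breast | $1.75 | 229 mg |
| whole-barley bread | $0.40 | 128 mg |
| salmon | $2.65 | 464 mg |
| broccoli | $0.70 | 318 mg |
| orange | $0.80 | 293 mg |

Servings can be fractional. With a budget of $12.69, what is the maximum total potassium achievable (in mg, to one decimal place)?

Potassium per dollar: broccoli 454.3, orange 366.2, whole-barley bread 320, salmon 175.1, chicken breast 130.9.
With no serving limits, spend the whole cost allowance on broccoli: $12.69 / $0.70 × 318 mg = 5764.9 mg.

5764.9 mg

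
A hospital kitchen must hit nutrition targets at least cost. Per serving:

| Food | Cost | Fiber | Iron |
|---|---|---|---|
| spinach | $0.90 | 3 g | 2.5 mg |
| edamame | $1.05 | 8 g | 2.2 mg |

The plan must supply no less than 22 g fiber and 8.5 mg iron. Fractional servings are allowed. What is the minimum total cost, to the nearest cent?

At the optimum either one food covers both requirements or two foods hit both targets exactly; no other combination can be cheaper.
spinach only: max(22/3, 8.5/2.5) = 7.333 servings → $6.60.
edamame only: max(22/8, 8.5/2.2) = 3.864 servings → $4.06.
spinach + edamame with both tight: 1.463 servings and 2.201 servings → $3.63.
Cheapest feasible corner: $3.63.

$3.63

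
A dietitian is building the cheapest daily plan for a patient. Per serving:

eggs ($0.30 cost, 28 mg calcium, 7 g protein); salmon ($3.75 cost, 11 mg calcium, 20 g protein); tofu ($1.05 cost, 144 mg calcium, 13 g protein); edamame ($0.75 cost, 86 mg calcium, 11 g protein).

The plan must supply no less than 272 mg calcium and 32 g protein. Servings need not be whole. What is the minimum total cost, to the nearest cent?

Compare the cost at each extreme point of the feasible region.
eggs only: max(272/28, 32/7) = 9.714 servings → $2.91.
salmon only: max(272/11, 32/20) = 24.73 servings → $92.73.
tofu only: max(272/144, 32/13) = 2.462 servings → $2.58.
edamame only: max(272/86, 32/11) = 3.163 servings → $2.37.
eggs + salmon: the both-tight solution has a negative serving — not a feasible corner.
eggs + tofu with both tight: 1.665 servings and 1.565 servings → $2.14.
eggs + edamame with both targets exact would need a negative amount; discard.
salmon + tofu with both tight: 0.3917 servings and 1.859 servings → $3.42.
salmon + edamame with both targets exact would need a negative amount; discard.
tofu + edamame with both tight: 0.515 servings and 2.3 servings → $2.27.
So the least-cost plan costs $2.14.

$2.14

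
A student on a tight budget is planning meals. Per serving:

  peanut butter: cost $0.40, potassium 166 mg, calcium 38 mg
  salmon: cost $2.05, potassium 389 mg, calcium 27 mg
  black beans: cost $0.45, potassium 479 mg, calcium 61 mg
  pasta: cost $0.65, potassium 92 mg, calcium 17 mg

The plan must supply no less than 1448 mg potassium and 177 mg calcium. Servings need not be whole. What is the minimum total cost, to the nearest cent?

The cheapest plan sits at a corner of the feasible region — with two constraints it uses at most two foods.
peanut butter only: max(1448/166, 177/38) = 8.723 servings → $3.49.
salmon only: max(1448/389, 177/27) = 6.556 servings → $13.44.
black beans only: max(1448/479, 177/61) = 3.023 servings → $1.36.
pasta only: max(1448/92, 177/17) = 15.74 servings → $10.23.
peanut butter + salmon with both tight: 2.889 servings and 2.49 servings → $6.26.
peanut butter + black beans: the both-tight solution has a negative serving — not a feasible corner.
peanut butter + pasta: intersection lies outside the first quadrant.
salmon + black beans with both tight: 0.3284 servings and 2.756 servings → $1.91.
salmon + pasta with both tight: 2.018 servings and 7.207 servings → $8.82.
black beans + pasta: intersection lies outside the first quadrant.
So the least-cost plan costs $1.36.

$1.36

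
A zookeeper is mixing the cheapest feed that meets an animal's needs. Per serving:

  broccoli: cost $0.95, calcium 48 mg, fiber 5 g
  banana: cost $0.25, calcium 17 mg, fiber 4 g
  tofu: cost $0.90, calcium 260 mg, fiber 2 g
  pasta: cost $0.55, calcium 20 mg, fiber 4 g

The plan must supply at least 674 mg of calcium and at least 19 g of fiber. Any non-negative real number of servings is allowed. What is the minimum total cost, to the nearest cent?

$3.02

This is a tiny linear program; its minimum lies at a vertex of the feasible set. List the vertices and price them.
broccoli only: max(674/48, 19/5) = 14.04 servings → $13.34.
banana only: max(674/17, 19/4) = 39.65 servings → $9.91.
tofu only: max(674/260, 19/2) = 9.5 servings → $8.55.
pasta only: max(674/20, 19/4) = 33.7 servings → $18.54.
broccoli + banana with both targets exact would need a negative amount; discard.
broccoli + tofu with both tight: 2.983 servings and 2.042 servings → $4.67.
broccoli + pasta with both targets exact would need a negative amount; discard.
banana + tofu with both tight: 3.571 servings and 2.359 servings → $3.02.
banana + pasta with both targets exact would need a negative amount; discard.
tofu + pasta with both tight: 2.316 servings and 3.592 servings → $4.06.
So the least-cost plan costs $3.02.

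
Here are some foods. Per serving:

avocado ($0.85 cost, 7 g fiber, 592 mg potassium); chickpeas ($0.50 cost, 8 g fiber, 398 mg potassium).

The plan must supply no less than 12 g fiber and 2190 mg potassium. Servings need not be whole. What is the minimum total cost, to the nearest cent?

$2.75

Check every corner: each single food scaled to meet both minima, and each pair solved so both constraints bind.
avocado only: max(12/7, 2190/592) = 3.699 servings → $3.14.
chickpeas only: max(12/8, 2190/398) = 5.503 servings → $2.75.
avocado + chickpeas: the both-tight solution has a negative serving — not a feasible corner.
So the least-cost plan costs $2.75.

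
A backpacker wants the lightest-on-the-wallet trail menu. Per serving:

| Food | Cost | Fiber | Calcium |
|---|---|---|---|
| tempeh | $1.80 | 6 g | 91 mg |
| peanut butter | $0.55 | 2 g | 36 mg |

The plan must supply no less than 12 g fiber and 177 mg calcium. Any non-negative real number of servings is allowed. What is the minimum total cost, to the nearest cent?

$3.30

Two binding constraints pin down two serving amounts, so the optimal mix uses at most two foods. The candidates are each food alone (scaled to the tighter of fiber/calcium) and each pair with both constraints tight.
tempeh only: max(12/6, 177/91) = 2 servings → $3.60.
peanut butter only: max(12/2, 177/36) = 6 servings → $3.30.
tempeh + peanut butter with both targets exact would need a negative amount; discard.
The minimum over all feasible corners is $3.30.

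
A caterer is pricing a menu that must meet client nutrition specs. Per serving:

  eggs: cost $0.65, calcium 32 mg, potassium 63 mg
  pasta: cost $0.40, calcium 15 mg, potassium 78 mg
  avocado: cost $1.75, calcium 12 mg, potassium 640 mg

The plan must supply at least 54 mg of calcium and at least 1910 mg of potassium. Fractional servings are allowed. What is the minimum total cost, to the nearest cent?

Check every corner: each single food scaled to meet both minima, and each pair solved so both constraints bind.
eggs only: max(54/32, 1910/63) = 30.32 servings → $19.71.
pasta only: max(54/15, 1910/78) = 24.49 servings → $9.79.
avocado only: max(54/12, 1910/640) = 4.5 servings → $7.88.
eggs + pasta: the both-tight solution has a negative serving — not a feasible corner.
eggs + avocado with both tight: 0.5901 servings and 2.926 servings → $5.50.
pasta + avocado with both tight: 1.343 servings and 2.821 servings → $5.47.
So the least-cost plan costs $5.47.

$5.47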